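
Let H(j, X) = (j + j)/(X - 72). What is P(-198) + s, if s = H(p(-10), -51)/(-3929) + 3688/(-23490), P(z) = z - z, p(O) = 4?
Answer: -297016796/1891990305 ≈ -0.15699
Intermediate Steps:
H(j, X) = 2*j/(-72 + X) (H(j, X) = (2*j)/(-72 + X) = 2*j/(-72 + X))
P(z) = 0
s = -297016796/1891990305 (s = (2*4/(-72 - 51))/(-3929) + 3688/(-23490) = (2*4/(-123))*(-1/3929) + 3688*(-1/23490) = (2*4*(-1/123))*(-1/3929) - 1844/11745 = -8/123*(-1/3929) - 1844/11745 = 8/483267 - 1844/11745 = -297016796/1891990305 ≈ -0.15699)
P(-198) + s = 0 - 297016796/1891990305 = -297016796/1891990305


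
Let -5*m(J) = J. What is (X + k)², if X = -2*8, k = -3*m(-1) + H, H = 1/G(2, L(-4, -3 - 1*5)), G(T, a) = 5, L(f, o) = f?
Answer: 6724/25 ≈ 268.96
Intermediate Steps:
m(J) = -J/5
H = ⅕ (H = 1/5 = ⅕ ≈ 0.20000)
k = -⅖ (k = -(-3)*(-1)/5 + ⅕ = -3*⅕ + ⅕ = -⅗ + ⅕ = -⅖ ≈ -0.40000)
X = -16
(X + k)² = (-16 - ⅖)² = (-82/5)² = 6724/25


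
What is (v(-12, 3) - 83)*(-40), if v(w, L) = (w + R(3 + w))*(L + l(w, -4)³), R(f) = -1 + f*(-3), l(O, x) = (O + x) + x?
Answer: 4481640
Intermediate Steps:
l(O, x) = O + 2*x
R(f) = -1 - 3*f
v(w, L) = (-10 - 2*w)*(L + (-8 + w)³) (v(w, L) = (w + (-1 - 3*(3 + w)))*(L + (w + 2*(-4))³) = (w + (-1 + (-9 - 3*w)))*(L + (w - 8)³) = (w + (-10 - 3*w))*(L + (-8 + w)³) = (-10 - 2*w)*(L + (-8 + w)³))
(v(-12, 3) - 83)*(-40) = ((5120 - 896*(-12) - 144*(-12)² - 10*3 - 2*(-12)⁴ + 38*(-12)³ - 2*3*(-12)) - 83)*(-40) = ((5120 + 10752 - 144*144 - 30 - 2*20736 + 38*(-1728) + 72) - 83)*(-40) = ((5120 + 10752 - 20736 - 30 - 41472 - 65664 + 72) - 83)*(-40) = (-111958 - 83)*(-40) = -112041*(-40) = 4481640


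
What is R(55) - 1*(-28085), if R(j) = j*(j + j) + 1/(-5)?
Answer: 170674/5 ≈ 34135.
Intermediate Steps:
R(j) = -1/5 + 2*j**2 (R(j) = j*(2*j) - 1/5 = 2*j**2 - 1/5 = -1/5 + 2*j**2)
R(55) - 1*(-28085) = (-1/5 + 2*55**2) - 1*(-28085) = (-1/5 + 2*3025) + 28085 = (-1/5 + 6050) + 28085 = 30249/5 + 28085 = 170674/5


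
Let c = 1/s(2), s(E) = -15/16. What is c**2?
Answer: 256/225 ≈ 1.1378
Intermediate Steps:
s(E) = -15/16 (s(E) = -15*1/16 = -15/16)
c = -16/15 (c = 1/(-15/16) = -16/15 ≈ -1.0667)
c**2 = (-16/15)**2 = 256/225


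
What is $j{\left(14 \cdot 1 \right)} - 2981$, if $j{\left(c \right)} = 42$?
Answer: $-2939$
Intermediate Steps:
$j{\left(14 \cdot 1 \right)} - 2981 = 42 - 2981 = -2939$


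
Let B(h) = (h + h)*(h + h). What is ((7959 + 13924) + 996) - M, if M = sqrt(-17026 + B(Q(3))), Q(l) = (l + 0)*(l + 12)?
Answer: 22879 - I*sqrt(8926) ≈ 22879.0 - 94.478*I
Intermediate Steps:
Q(l) = l*(12 + l)
B(h) = 4*h**2 (B(h) = (2*h)*(2*h) = 4*h**2)
M = I*sqrt(8926) (M = sqrt(-17026 + 4*(3*(12 + 3))**2) = sqrt(-17026 + 4*(3*15)**2) = sqrt(-17026 + 4*45**2) = sqrt(-17026 + 4*2025) = sqrt(-17026 + 8100) = sqrt(-8926) = I*sqrt(8926) ≈ 94.478*I)
((7959 + 13924) + 996) - M = ((7959 + 13924) + 996) - I*sqrt(8926) = (21883 + 996) - I*sqrt(8926) = 22879 - I*sqrt(8926)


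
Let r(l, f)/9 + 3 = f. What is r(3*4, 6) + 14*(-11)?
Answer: -127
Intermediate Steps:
r(l, f) = -27 + 9*f
r(3*4, 6) + 14*(-11) = (-27 + 9*6) + 14*(-11) = (-27 + 54) - 154 = 27 - 154 = -127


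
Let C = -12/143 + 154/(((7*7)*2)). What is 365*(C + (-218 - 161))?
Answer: -137929850/1001 ≈ -1.3779e+5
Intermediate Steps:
C = 1489/1001 (C = -12*1/143 + 154/((49*2)) = -12/143 + 154/98 = -12/143 + 154*(1/98) = -12/143 + 11/7 = 1489/1001 ≈ 1.4875)
365*(C + (-218 - 161)) = 365*(1489/1001 + (-218 - 161)) = 365*(1489/1001 - 379) = 365*(-377890/1001) = -137929850/1001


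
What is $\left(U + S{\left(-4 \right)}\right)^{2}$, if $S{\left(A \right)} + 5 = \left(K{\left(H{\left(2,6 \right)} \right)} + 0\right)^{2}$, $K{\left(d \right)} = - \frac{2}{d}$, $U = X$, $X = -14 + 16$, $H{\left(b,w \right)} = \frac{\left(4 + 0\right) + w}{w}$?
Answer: $\frac{1521}{625} \approx 2.4336$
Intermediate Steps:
$H{\left(b,w \right)} = \frac{4 + w}{w}$
$X = 2$
$U = 2$
$S{\left(A \right)} = - \frac{89}{25}$ ($S{\left(A \right)} = -5 + \left(- \frac{2}{\frac{1}{6} \left(4 + 6\right)} + 0\right)^{2} = -5 + \left(- \frac{2}{\frac{1}{6} \cdot 10} + 0\right)^{2} = -5 + \left(- \frac{2}{\frac{5}{3}} + 0\right)^{2} = -5 + \left(\left(-2\right) \frac{3}{5} + 0\right)^{2} = -5 + \left(- \frac{6}{5} + 0\right)^{2} = -5 + \left(- \frac{6}{5}\right)^{2} = -5 + \frac{36}{25} = - \frac{89}{25}$)
$\left(U + S{\left(-4 \right)}\right)^{2} = \left(2 - \frac{89}{25}\right)^{2} = \left(- \frac{39}{25}\right)^{2} = \frac{1521}{625}$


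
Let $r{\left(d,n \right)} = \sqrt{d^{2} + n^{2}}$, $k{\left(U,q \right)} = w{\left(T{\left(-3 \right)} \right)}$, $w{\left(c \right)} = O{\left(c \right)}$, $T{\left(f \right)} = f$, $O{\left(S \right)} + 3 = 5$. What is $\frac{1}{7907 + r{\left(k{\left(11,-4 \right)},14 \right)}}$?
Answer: $\frac{7907}{62520449} - \frac{10 \sqrt{2}}{62520449} \approx 0.00012624$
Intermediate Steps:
$O{\left(S \right)} = 2$ ($O{\left(S \right)} = -3 + 5 = 2$)
$w{\left(c \right)} = 2$
$k{\left(U,q \right)} = 2$
$\frac{1}{7907 + r{\left(k{\left(11,-4 \right)},14 \right)}} = \frac{1}{7907 + \sqrt{2^{2} + 14^{2}}} = \frac{1}{7907 + \sqrt{4 + 196}} = \frac{1}{7907 + \sqrt{200}} = \frac{1}{7907 + 10 \sqrt{2}}$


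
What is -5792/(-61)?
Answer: 5792/61 ≈ 94.951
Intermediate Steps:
-5792/(-61) = -1/61*(-5792) = 5792/61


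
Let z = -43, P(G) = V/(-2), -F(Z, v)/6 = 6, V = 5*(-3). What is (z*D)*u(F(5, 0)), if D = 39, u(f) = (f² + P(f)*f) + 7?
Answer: -1732341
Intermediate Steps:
V = -15
F(Z, v) = -36 (F(Z, v) = -6*6 = -36)
P(G) = 15/2 (P(G) = -15/(-2) = -15*(-½) = 15/2)
u(f) = 7 + f² + 15*f/2 (u(f) = (f² + 15*f/2) + 7 = 7 + f² + 15*f/2)
(z*D)*u(F(5, 0)) = (-43*39)*(7 + (-36)² + (15/2)*(-36)) = -1677*(7 + 1296 - 270) = -1677*1033 = -1732341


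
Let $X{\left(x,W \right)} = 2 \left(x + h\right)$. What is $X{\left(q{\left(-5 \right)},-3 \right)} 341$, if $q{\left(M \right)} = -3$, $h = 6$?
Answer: $2046$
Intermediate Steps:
$X{\left(x,W \right)} = 12 + 2 x$ ($X{\left(x,W \right)} = 2 \left(x + 6\right) = 2 \left(6 + x\right) = 12 + 2 x$)
$X{\left(q{\left(-5 \right)},-3 \right)} 341 = \left(12 + 2 \left(-3\right)\right) 341 = \left(12 - 6\right) 341 = 6 \cdot 341 = 2046$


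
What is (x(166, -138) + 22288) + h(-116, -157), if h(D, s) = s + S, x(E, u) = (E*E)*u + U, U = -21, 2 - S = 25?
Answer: -3780641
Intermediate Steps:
S = -23 (S = 2 - 1*25 = 2 - 25 = -23)
x(E, u) = -21 + u*E² (x(E, u) = (E*E)*u - 21 = E²*u - 21 = u*E² - 21 = -21 + u*E²)
h(D, s) = -23 + s (h(D, s) = s - 23 = -23 + s)
(x(166, -138) + 22288) + h(-116, -157) = ((-21 - 138*166²) + 22288) + (-23 - 157) = ((-21 - 138*27556) + 22288) - 180 = ((-21 - 3802728) + 22288) - 180 = (-3802749 + 22288) - 180 = -3780461 - 180 = -3780641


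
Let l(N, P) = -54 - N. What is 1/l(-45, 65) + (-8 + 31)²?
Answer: 4760/9 ≈ 528.89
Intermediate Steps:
1/l(-45, 65) + (-8 + 31)² = 1/(-54 - 1*(-45)) + (-8 + 31)² = 1/(-54 + 45) + 23² = 1/(-9) + 529 = -⅑ + 529 = 4760/9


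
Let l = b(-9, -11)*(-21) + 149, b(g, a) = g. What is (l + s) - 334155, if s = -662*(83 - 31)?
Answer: -368241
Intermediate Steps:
s = -34424 (s = -662*52 = -34424)
l = 338 (l = -9*(-21) + 149 = 189 + 149 = 338)
(l + s) - 334155 = (338 - 34424) - 334155 = -34086 - 334155 = -368241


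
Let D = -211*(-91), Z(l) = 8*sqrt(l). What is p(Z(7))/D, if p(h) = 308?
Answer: 44/2743 ≈ 0.016041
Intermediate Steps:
D = 19201
p(Z(7))/D = 308/19201 = 308*(1/19201) = 44/2743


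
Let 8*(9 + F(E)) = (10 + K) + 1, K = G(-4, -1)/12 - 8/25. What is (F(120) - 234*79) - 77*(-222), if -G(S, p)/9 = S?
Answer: -139929/100 ≈ -1399.3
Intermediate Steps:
G(S, p) = -9*S
K = 67/25 (K = -9*(-4)/12 - 8/25 = 36*(1/12) - 8*1/25 = 3 - 8/25 = 67/25 ≈ 2.6800)
F(E) = -729/100 (F(E) = -9 + ((10 + 67/25) + 1)/8 = -9 + (317/25 + 1)/8 = -9 + (1/8)*(342/25) = -9 + 171/100 = -729/100)
(F(120) - 234*79) - 77*(-222) = (-729/100 - 234*79) - 77*(-222) = (-729/100 - 18486) + 17094 = -1849329/100 + 17094 = -139929/100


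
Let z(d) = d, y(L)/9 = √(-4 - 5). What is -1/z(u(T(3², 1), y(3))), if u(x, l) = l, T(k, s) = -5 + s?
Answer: I/27 ≈ 0.037037*I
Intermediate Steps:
y(L) = 27*I (y(L) = 9*√(-4 - 5) = 9*√(-9) = 9*(3*I) = 27*I)
-1/z(u(T(3², 1), y(3))) = -1/(27*I) = -(-1)*I/27 = I/27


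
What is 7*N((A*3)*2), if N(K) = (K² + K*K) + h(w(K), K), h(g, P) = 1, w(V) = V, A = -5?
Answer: 12607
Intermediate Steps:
N(K) = 1 + 2*K² (N(K) = (K² + K*K) + 1 = (K² + K²) + 1 = 2*K² + 1 = 1 + 2*K²)
7*N((A*3)*2) = 7*(1 + 2*(-5*3*2)²) = 7*(1 + 2*(-15*2)²) = 7*(1 + 2*(-30)²) = 7*(1 + 2*900) = 7*(1 + 1800) = 7*1801 = 12607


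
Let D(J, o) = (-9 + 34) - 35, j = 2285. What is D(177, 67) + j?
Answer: 2275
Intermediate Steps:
D(J, o) = -10 (D(J, o) = 25 - 35 = -10)
D(177, 67) + j = -10 + 2285 = 2275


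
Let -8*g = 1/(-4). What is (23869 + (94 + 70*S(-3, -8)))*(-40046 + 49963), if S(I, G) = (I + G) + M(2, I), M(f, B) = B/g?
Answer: 163362741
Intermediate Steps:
g = 1/32 (g = -⅛/(-4) = -⅛*(-¼) = 1/32 ≈ 0.031250)
M(f, B) = 32*B (M(f, B) = B/(1/32) = B*32 = 32*B)
S(I, G) = G + 33*I (S(I, G) = (I + G) + 32*I = (G + I) + 32*I = G + 33*I)
(23869 + (94 + 70*S(-3, -8)))*(-40046 + 49963) = (23869 + (94 + 70*(-8 + 33*(-3))))*(-40046 + 49963) = (23869 + (94 + 70*(-8 - 99)))*9917 = (23869 + (94 + 70*(-107)))*9917 = (23869 + (94 - 7490))*9917 = (23869 - 7396)*9917 = 16473*9917 = 163362741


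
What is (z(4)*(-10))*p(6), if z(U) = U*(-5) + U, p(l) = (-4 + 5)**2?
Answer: 160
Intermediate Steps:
p(l) = 1 (p(l) = 1**2 = 1)
z(U) = -4*U (z(U) = -5*U + U = -4*U)
(z(4)*(-10))*p(6) = (-4*4*(-10))*1 = -16*(-10)*1 = 160*1 = 160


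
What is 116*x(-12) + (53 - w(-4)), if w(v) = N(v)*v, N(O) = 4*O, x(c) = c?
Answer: -1403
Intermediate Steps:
w(v) = 4*v² (w(v) = (4*v)*v = 4*v²)
116*x(-12) + (53 - w(-4)) = 116*(-12) + (53 - 4*(-4)²) = -1392 + (53 - 4*16) = -1392 + (53 - 1*64) = -1392 + (53 - 64) = -1392 - 11 = -1403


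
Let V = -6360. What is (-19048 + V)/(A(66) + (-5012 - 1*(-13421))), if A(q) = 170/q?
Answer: -419232/138791 ≈ -3.0206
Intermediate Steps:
(-19048 + V)/(A(66) + (-5012 - 1*(-13421))) = (-19048 - 6360)/(170/66 + (-5012 - 1*(-13421))) = -25408/(170*(1/66) + (-5012 + 13421)) = -25408/(85/33 + 8409) = -25408/277582/33 = -25408*33/277582 = -419232/138791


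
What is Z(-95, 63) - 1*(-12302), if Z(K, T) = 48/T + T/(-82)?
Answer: 21184033/1722 ≈ 12302.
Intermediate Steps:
Z(K, T) = 48/T - T/82 (Z(K, T) = 48/T + T*(-1/82) = 48/T - T/82)
Z(-95, 63) - 1*(-12302) = (48/63 - 1/82*63) - 1*(-12302) = (48*(1/63) - 63/82) + 12302 = (16/21 - 63/82) + 12302 = -11/1722 + 12302 = 21184033/1722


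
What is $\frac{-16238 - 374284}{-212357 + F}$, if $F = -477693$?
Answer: $\frac{195261}{345025} \approx 0.56593$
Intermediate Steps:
$\frac{-16238 - 374284}{-212357 + F} = \frac{-16238 - 374284}{-212357 - 477693} = - \frac{390522}{-690050} = \left(-390522\right) \left(- \frac{1}{690050}\right) = \frac{195261}{345025}$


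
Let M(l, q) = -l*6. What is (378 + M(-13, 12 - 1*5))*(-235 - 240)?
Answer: -216600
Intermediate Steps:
M(l, q) = -6*l
(378 + M(-13, 12 - 1*5))*(-235 - 240) = (378 - 6*(-13))*(-235 - 240) = (378 + 78)*(-475) = 456*(-475) = -216600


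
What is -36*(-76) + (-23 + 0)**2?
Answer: 3265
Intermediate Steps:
-36*(-76) + (-23 + 0)**2 = 2736 + (-23)**2 = 2736 + 529 = 3265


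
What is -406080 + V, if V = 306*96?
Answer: -376704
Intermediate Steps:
V = 29376
-406080 + V = -406080 + 29376 = -376704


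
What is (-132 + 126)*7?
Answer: -42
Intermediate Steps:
(-132 + 126)*7 = -6*7 = -42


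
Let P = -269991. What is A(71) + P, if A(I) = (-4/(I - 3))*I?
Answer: -4589918/17 ≈ -2.7000e+5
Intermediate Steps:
A(I) = -4*I/(-3 + I) (A(I) = (-4/(-3 + I))*I = -4*I/(-3 + I))
A(71) + P = -4*71/(-3 + 71) - 269991 = -4*71/68 - 269991 = -4*71*1/68 - 269991 = -71/17 - 269991 = -4589918/17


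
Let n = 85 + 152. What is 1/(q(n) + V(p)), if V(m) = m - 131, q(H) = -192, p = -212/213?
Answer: -213/69011 ≈ -0.0030865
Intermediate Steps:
p = -212/213 (p = -212*1/213 = -212/213 ≈ -0.99531)
n = 237
V(m) = -131 + m
1/(q(n) + V(p)) = 1/(-192 + (-131 - 212/213)) = 1/(-192 - 28115/213) = 1/(-69011/213) = -213/69011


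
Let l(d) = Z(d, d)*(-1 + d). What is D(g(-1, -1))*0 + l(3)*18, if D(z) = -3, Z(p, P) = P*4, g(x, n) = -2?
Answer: 432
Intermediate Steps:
Z(p, P) = 4*P
l(d) = 4*d*(-1 + d) (l(d) = (4*d)*(-1 + d) = 4*d*(-1 + d))
D(g(-1, -1))*0 + l(3)*18 = -3*0 + (4*3*(-1 + 3))*18 = 0 + (4*3*2)*18 = 0 + 24*18 = 0 + 432 = 432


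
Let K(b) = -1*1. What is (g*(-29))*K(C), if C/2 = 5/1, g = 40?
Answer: 1160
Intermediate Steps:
C = 10 (C = 2*(5/1) = 2*(5*1) = 2*5 = 10)
K(b) = -1
(g*(-29))*K(C) = (40*(-29))*(-1) = -1160*(-1) = 1160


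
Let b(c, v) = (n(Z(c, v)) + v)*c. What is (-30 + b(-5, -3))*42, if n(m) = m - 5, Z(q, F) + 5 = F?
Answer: 2100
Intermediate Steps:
Z(q, F) = -5 + F
n(m) = -5 + m
b(c, v) = c*(-10 + 2*v) (b(c, v) = ((-5 + (-5 + v)) + v)*c = ((-10 + v) + v)*c = (-10 + 2*v)*c = c*(-10 + 2*v))
(-30 + b(-5, -3))*42 = (-30 + 2*(-5)*(-5 - 3))*42 = (-30 + 2*(-5)*(-8))*42 = (-30 + 80)*42 = 50*42 = 2100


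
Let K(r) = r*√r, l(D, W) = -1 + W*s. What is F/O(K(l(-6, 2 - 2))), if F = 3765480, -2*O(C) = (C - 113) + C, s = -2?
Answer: 850998480/12773 - 15061920*I/12773 ≈ 66625.0 - 1179.2*I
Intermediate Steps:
l(D, W) = -1 - 2*W (l(D, W) = -1 + W*(-2) = -1 - 2*W)
K(r) = r^(3/2)
O(C) = 113/2 - C (O(C) = -((C - 113) + C)/2 = -((-113 + C) + C)/2 = -(-113 + 2*C)/2 = 113/2 - C)
F/O(K(l(-6, 2 - 2))) = 3765480/(113/2 - (-1 - 2*(2 - 2))^(3/2)) = 3765480/(113/2 - (-1 - 2*0)^(3/2)) = 3765480/(113/2 - (-1 + 0)^(3/2)) = 3765480/(113/2 - (-1)^(3/2)) = 3765480/(113/2 - (-1)*I) = 3765480/(113/2 + I) = 3765480*(4*(113/2 - I)/12773) = 15061920*(113/2 - I)/12773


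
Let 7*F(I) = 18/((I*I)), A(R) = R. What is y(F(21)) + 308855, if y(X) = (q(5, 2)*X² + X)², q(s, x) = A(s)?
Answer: 4274950758963291/13841287201 ≈ 3.0886e+5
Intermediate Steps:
q(s, x) = s
F(I) = 18/(7*I²) (F(I) = (18/((I*I)))/7 = (18/(I²))/7 = (18/I²)/7 = 18/(7*I²))
y(X) = (X + 5*X²)² (y(X) = (5*X² + X)² = (X + 5*X²)²)
y(F(21)) + 308855 = ((18/7)/21²)²*(1 + 5*((18/7)/21²))² + 308855 = ((18/7)*(1/441))²*(1 + 5*((18/7)*(1/441)))² + 308855 = (2/343)²*(1 + 5*(2/343))² + 308855 = 4*(1 + 10/343)²/117649 + 308855 = 4*(353/343)²/117649 + 308855 = (4/117649)*(124609/117649) + 308855 = 498436/13841287201 + 308855 = 4274950758963291/13841287201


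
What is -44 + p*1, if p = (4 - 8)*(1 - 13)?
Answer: 4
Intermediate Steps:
p = 48 (p = -4*(-12) = 48)
-44 + p*1 = -44 + 48*1 = -44 + 48 = 4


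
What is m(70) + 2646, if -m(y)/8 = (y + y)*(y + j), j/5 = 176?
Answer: -1061354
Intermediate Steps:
j = 880 (j = 5*176 = 880)
m(y) = -16*y*(880 + y) (m(y) = -8*(y + y)*(y + 880) = -8*2*y*(880 + y) = -16*y*(880 + y))
m(70) + 2646 = -16*70*(880 + 70) + 2646 = -16*70*950 + 2646 = -1064000 + 2646 = -1061354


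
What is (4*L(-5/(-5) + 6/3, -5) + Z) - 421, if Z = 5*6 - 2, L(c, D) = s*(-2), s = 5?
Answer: -433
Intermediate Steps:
L(c, D) = -10 (L(c, D) = 5*(-2) = -10)
Z = 28 (Z = 30 - 2 = 28)
(4*L(-5/(-5) + 6/3, -5) + Z) - 421 = (4*(-10) + 28) - 421 = (-40 + 28) - 421 = -12 - 421 = -433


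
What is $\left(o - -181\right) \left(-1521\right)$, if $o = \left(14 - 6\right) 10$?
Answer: $-396981$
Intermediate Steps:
$o = 80$ ($o = 8 \cdot 10 = 80$)
$\left(o - -181\right) \left(-1521\right) = \left(80 - -181\right) \left(-1521\right) = \left(80 + 181\right) \left(-1521\right) = 261 \left(-1521\right) = -396981$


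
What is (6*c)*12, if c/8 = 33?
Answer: 19008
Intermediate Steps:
c = 264 (c = 8*33 = 264)
(6*c)*12 = (6*264)*12 = 1584*12 = 19008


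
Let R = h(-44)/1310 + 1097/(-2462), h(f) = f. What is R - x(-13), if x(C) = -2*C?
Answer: -42700559/1612610 ≈ -26.479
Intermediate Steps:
R = -772699/1612610 (R = -44/1310 + 1097/(-2462) = -44*1/1310 + 1097*(-1/2462) = -22/655 - 1097/2462 = -772699/1612610 ≈ -0.47916)
R - x(-13) = -772699/1612610 - (-2)*(-13) = -772699/1612610 - 1*26 = -772699/1612610 - 26 = -42700559/1612610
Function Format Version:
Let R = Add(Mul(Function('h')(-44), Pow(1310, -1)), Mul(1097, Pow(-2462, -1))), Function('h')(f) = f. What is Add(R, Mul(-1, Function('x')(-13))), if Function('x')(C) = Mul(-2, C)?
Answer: Rational(-42700559, 1612610) ≈ -26.479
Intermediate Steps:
R = Rational(-772699, 1612610) (R = Add(Mul(-44, Pow(1310, -1)), Mul(1097, Pow(-2462, -1))) = Add(Mul(-44, Rational(1, 1310)), Mul(1097, Rational(-1, 2462))) = Add(Rational(-22, 655), Rational(-1097, 2462)) = Rational(-772699, 1612610) ≈ -0.47916)
Add(R, Mul(-1, Function('x')(-13))) = Add(Rational(-772699, 1612610), Mul(-1, Mul(-2, -13))) = Add(Rational(-772699, 1612610), Mul(-1, 26)) = Add(Rational(-772699, 1612610), -26) = Rational(-42700559, 1612610)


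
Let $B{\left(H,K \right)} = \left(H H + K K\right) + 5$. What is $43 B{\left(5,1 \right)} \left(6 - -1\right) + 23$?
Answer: $9354$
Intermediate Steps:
$B{\left(H,K \right)} = 5 + H^{2} + K^{2}$ ($B{\left(H,K \right)} = \left(H^{2} + K^{2}\right) + 5 = 5 + H^{2} + K^{2}$)
$43 B{\left(5,1 \right)} \left(6 - -1\right) + 23 = 43 \left(5 + 5^{2} + 1^{2}\right) \left(6 - -1\right) + 23 = 43 \left(5 + 25 + 1\right) \left(6 + 1\right) + 23 = 43 \cdot 31 \cdot 7 + 23 = 43 \cdot 217 + 23 = 9331 + 23 = 9354$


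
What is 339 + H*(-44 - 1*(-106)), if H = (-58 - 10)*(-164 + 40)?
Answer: 523123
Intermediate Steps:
H = 8432 (H = -68*(-124) = 8432)
339 + H*(-44 - 1*(-106)) = 339 + 8432*(-44 - 1*(-106)) = 339 + 8432*(-44 + 106) = 339 + 8432*62 = 339 + 522784 = 523123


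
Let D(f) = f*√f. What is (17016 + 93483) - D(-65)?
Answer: 110499 + 65*I*√65 ≈ 1.105e+5 + 524.05*I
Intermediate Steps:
D(f) = f^(3/2)
(17016 + 93483) - D(-65) = (17016 + 93483) - (-65)^(3/2) = 110499 - (-65)*I*√65 = 110499 + 65*I*√65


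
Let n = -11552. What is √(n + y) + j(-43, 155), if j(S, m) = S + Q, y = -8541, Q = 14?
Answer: -29 + I*√20093 ≈ -29.0 + 141.75*I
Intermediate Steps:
j(S, m) = 14 + S (j(S, m) = S + 14 = 14 + S)
√(n + y) + j(-43, 155) = √(-11552 - 8541) + (14 - 43) = √(-20093) - 29 = I*√20093 - 29 = -29 + I*√20093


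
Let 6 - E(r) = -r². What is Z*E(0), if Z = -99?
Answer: -594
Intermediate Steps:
E(r) = 6 + r² (E(r) = 6 - (-1)*r² = 6 + r²)
Z*E(0) = -99*(6 + 0²) = -99*(6 + 0) = -99*6 = -594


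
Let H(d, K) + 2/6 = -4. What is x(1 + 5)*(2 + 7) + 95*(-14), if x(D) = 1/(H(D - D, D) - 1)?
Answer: -21307/16 ≈ -1331.7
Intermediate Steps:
H(d, K) = -13/3 (H(d, K) = -1/3 - 4 = -13/3)
x(D) = -3/16 (x(D) = 1/(-13/3 - 1) = 1/(-16/3) = -3/16)
x(1 + 5)*(2 + 7) + 95*(-14) = -3*(2 + 7)/16 + 95*(-14) = -3/16*9 - 1330 = -27/16 - 1330 = -21307/16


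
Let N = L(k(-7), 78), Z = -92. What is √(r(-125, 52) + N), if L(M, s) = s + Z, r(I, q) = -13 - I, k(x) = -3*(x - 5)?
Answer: 7*√2 ≈ 9.8995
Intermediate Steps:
k(x) = 15 - 3*x (k(x) = -3*(-5 + x) = 15 - 3*x)
L(M, s) = -92 + s (L(M, s) = s - 92 = -92 + s)
N = -14 (N = -92 + 78 = -14)
√(r(-125, 52) + N) = √((-13 - 1*(-125)) - 14) = √((-13 + 125) - 14) = √(112 - 14) = √98 = 7*√2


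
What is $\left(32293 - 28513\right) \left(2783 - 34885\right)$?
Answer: $-121345560$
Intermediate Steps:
$\left(32293 - 28513\right) \left(2783 - 34885\right) = 3780 \left(-32102\right) = -121345560$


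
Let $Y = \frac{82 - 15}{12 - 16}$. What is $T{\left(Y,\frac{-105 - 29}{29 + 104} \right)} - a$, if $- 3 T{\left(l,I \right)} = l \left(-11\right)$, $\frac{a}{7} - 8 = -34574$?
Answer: $\frac{2902807}{12} \approx 2.419 \cdot 10^{5}$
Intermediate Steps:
$a = -241962$ ($a = 56 + 7 \left(-34574\right) = 56 - 242018 = -241962$)
$Y = - \frac{67}{4}$ ($Y = \frac{67}{-4} = 67 \left(- \frac{1}{4}\right) = - \frac{67}{4} \approx -16.75$)
$T{\left(l,I \right)} = \frac{11 l}{3}$ ($T{\left(l,I \right)} = - \frac{l \left(-11\right)}{3} = - \frac{\left(-11\right) l}{3} = \frac{11 l}{3}$)
$T{\left(Y,\frac{-105 - 29}{29 + 104} \right)} - a = \frac{11}{3} \left(- \frac{67}{4}\right) - -241962 = - \frac{737}{12} + 241962 = \frac{2902807}{12}$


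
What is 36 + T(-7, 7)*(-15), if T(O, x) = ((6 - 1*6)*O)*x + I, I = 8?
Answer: -84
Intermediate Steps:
T(O, x) = 8 (T(O, x) = ((6 - 1*6)*O)*x + 8 = ((6 - 6)*O)*x + 8 = (0*O)*x + 8 = 0*x + 8 = 0 + 8 = 8)
36 + T(-7, 7)*(-15) = 36 + 8*(-15) = 36 - 120 = -84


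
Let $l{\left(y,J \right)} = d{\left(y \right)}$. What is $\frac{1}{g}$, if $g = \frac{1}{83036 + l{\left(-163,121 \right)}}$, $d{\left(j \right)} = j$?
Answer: $82873$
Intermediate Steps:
$l{\left(y,J \right)} = y$
$g = \frac{1}{82873}$ ($g = \frac{1}{83036 - 163} = \frac{1}{82873} \approx 1.2067 \cdot 10^{-5}$)
$\frac{1}{g} = \frac{1}{\frac{1}{82873}} = 82873$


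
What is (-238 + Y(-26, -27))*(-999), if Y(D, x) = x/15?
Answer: 1197801/5 ≈ 2.3956e+5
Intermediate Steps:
Y(D, x) = x/15 (Y(D, x) = x*(1/15) = x/15)
(-238 + Y(-26, -27))*(-999) = (-238 + (1/15)*(-27))*(-999) = (-238 - 9/5)*(-999) = -1199/5*(-999) = 1197801/5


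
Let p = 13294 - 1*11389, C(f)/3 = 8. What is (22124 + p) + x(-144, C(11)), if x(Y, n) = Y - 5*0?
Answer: 23885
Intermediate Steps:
C(f) = 24 (C(f) = 3*8 = 24)
x(Y, n) = Y (x(Y, n) = Y + 0 = Y)
p = 1905 (p = 13294 - 11389 = 1905)
(22124 + p) + x(-144, C(11)) = (22124 + 1905) - 144 = 24029 - 144 = 23885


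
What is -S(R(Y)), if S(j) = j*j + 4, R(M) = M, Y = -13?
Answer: -173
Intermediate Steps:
S(j) = 4 + j² (S(j) = j² + 4 = 4 + j²)
-S(R(Y)) = -(4 + (-13)²) = -(4 + 169) = -1*173 = -173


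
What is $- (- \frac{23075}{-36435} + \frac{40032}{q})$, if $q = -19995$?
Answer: $\frac{66478753}{48567855} \approx 1.3688$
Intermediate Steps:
$- (- \frac{23075}{-36435} + \frac{40032}{q}) = - (- \frac{23075}{-36435} + \frac{40032}{-19995}) = - (\left(-23075\right) \left(- \frac{1}{36435}\right) + 40032 \left(- \frac{1}{19995}\right)) = - (\frac{4615}{7287} - \frac{13344}{6665}) = \left(-1\right) \left(- \frac{66478753}{48567855}\right) = \frac{66478753}{48567855}$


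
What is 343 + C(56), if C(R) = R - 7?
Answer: 392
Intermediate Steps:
C(R) = -7 + R
343 + C(56) = 343 + (-7 + 56) = 343 + 49 = 392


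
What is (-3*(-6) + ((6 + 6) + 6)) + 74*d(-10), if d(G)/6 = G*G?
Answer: 44436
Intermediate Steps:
d(G) = 6*G**2 (d(G) = 6*(G*G) = 6*G**2)
(-3*(-6) + ((6 + 6) + 6)) + 74*d(-10) = (-3*(-6) + ((6 + 6) + 6)) + 74*(6*(-10)**2) = (18 + (12 + 6)) + 74*(6*100) = (18 + 18) + 74*600 = 36 + 44400 = 44436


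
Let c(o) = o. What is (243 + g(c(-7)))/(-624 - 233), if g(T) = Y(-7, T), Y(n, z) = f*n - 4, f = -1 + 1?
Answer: -239/857 ≈ -0.27888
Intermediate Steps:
f = 0
Y(n, z) = -4 (Y(n, z) = 0*n - 4 = 0 - 4 = -4)
g(T) = -4
(243 + g(c(-7)))/(-624 - 233) = (243 - 4)/(-624 - 233) = 239/(-857) = 239*(-1/857) = -239/857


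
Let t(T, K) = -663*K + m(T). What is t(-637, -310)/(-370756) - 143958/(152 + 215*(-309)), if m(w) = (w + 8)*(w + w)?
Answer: -3341367415/6143704987 ≈ -0.54387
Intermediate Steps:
m(w) = 2*w*(8 + w) (m(w) = (8 + w)*(2*w) = 2*w*(8 + w))
t(T, K) = -663*K + 2*T*(8 + T)
t(-637, -310)/(-370756) - 143958/(152 + 215*(-309)) = (-663*(-310) + 2*(-637)*(8 - 637))/(-370756) - 143958/(152 + 215*(-309)) = (205530 + 2*(-637)*(-629))*(-1/370756) - 143958/(152 - 66435) = (205530 + 801346)*(-1/370756) - 143958/(-66283) = 1006876*(-1/370756) - 143958*(-1/66283) = -251719/92689 + 143958/66283 = -3341367415/6143704987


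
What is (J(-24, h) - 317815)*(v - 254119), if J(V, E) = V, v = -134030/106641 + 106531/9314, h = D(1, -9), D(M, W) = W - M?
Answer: 80220869720801627545/993254274 ≈ 8.0766e+10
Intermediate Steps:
h = -10 (h = -9 - 1*1 = -9 - 1 = -10)
v = 10112216951/993254274 (v = -134030*1/106641 + 106531*(1/9314) = -134030/106641 + 106531/9314 = 10112216951/993254274 ≈ 10.181)
(J(-24, h) - 317815)*(v - 254119) = (-24 - 317815)*(10112216951/993254274 - 254119) = -317839*(-252394670637655/993254274) = 80220869720801627545/993254274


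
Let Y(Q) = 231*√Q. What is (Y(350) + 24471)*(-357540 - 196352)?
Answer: -13554291132 - 639745260*√14 ≈ -1.5948e+10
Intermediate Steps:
(Y(350) + 24471)*(-357540 - 196352) = (231*√350 + 24471)*(-357540 - 196352) = (231*(5*√14) + 24471)*(-553892) = (1155*√14 + 24471)*(-553892) = (24471 + 1155*√14)*(-553892) = -13554291132 - 639745260*√14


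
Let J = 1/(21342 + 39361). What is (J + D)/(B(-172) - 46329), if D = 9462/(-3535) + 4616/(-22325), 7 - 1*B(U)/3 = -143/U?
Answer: 158392461353324/2543944567642041375 ≈ 6.2263e-5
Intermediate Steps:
J = 1/60703 ≈ 1.6474e-5
B(U) = 21 + 429/U (B(U) = 21 - (-429)/U = 21 + 429/U)
D = -45511342/15783775 (D = 9462*(-1/3535) + 4616*(-1/22325) = -9462/3535 - 4616/22325 = -45511342/15783775 ≈ -2.8834)
(J + D)/(B(-172) - 46329) = (1/60703 - 45511342/15783775)/((21 + 429/(-172)) - 46329) = -2762659209651/(958122493825*((21 + 429*(-1/172)) - 46329)) = -2762659209651/(958122493825*((21 - 429/172) - 46329)) = -2762659209651/(958122493825*(3183/172 - 46329)) = -2762659209651/(958122493825*(-7965405/172)) = -2762659209651/958122493825*(-172/7965405) = 158392461353324/2543944567642041375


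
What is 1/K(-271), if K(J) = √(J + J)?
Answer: -I*√542/542 ≈ -0.042954*I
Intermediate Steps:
K(J) = √2*√J (K(J) = √(2*J) = √2*√J)
1/K(-271) = 1/(√2*√(-271)) = 1/(√2*(I*√271)) = 1/(I*√542) = -I*√542/542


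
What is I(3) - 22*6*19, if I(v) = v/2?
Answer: -5013/2 ≈ -2506.5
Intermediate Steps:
I(v) = v/2 (I(v) = v*(½) = v/2)
I(3) - 22*6*19 = (½)*3 - 22*6*19 = 3/2 - 132*19 = 3/2 - 2508 = -5013/2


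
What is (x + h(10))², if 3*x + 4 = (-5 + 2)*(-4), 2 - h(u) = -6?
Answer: 1024/9 ≈ 113.78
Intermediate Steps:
h(u) = 8 (h(u) = 2 - 1*(-6) = 2 + 6 = 8)
x = 8/3 (x = -4/3 + ((-5 + 2)*(-4))/3 = -4/3 + (-3*(-4))/3 = -4/3 + (⅓)*12 = -4/3 + 4 = 8/3 ≈ 2.6667)
(x + h(10))² = (8/3 + 8)² = (32/3)² = 1024/9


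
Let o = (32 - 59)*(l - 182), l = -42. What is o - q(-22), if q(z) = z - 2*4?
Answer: 6078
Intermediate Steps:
q(z) = -8 + z (q(z) = z - 8 = -8 + z)
o = 6048 (o = (32 - 59)*(-42 - 182) = -27*(-224) = 6048)
o - q(-22) = 6048 - (-8 - 22) = 6048 - 1*(-30) = 6048 + 30 = 6078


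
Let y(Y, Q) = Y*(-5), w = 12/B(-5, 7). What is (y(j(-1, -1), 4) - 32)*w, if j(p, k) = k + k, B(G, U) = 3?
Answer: -88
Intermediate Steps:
j(p, k) = 2*k
w = 4 (w = 12/3 = 12*(⅓) = 4)
y(Y, Q) = -5*Y
(y(j(-1, -1), 4) - 32)*w = (-10*(-1) - 32)*4 = (-5*(-2) - 32)*4 = (10 - 32)*4 = -22*4 = -88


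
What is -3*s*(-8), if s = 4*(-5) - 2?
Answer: -528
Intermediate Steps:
s = -22 (s = -20 - 2 = -22)
-3*s*(-8) = -3*(-22)*(-8) = 66*(-8) = -528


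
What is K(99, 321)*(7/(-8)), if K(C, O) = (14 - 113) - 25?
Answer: 217/2 ≈ 108.50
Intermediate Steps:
K(C, O) = -124 (K(C, O) = -99 - 25 = -124)
K(99, 321)*(7/(-8)) = -868/(-8) = -868*(-1)/8 = -124*(-7/8) = 217/2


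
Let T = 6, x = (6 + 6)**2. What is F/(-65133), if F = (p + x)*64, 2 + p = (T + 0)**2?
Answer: -11392/65133 ≈ -0.17490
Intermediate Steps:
x = 144 (x = 12**2 = 144)
p = 34 (p = -2 + (6 + 0)**2 = -2 + 6**2 = -2 + 36 = 34)
F = 11392 (F = (34 + 144)*64 = 178*64 = 11392)
F/(-65133) = 11392/(-65133) = 11392*(-1/65133) = -11392/65133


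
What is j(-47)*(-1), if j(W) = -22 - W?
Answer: -25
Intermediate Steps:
j(-47)*(-1) = (-22 - 1*(-47))*(-1) = (-22 + 47)*(-1) = 25*(-1) = -25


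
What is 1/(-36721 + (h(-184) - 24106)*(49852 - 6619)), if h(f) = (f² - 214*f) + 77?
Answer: 1/2127156578 ≈ 4.7011e-10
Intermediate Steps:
h(f) = 77 + f² - 214*f
1/(-36721 + (h(-184) - 24106)*(49852 - 6619)) = 1/(-36721 + ((77 + (-184)² - 214*(-184)) - 24106)*(49852 - 6619)) = 1/(-36721 + ((77 + 33856 + 39376) - 24106)*43233) = 1/(-36721 + (73309 - 24106)*43233) = 1/(-36721 + 49203*43233) = 1/(-36721 + 2127193299) = 1/2127156578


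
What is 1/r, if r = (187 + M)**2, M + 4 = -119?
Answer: 1/4096 ≈ 0.00024414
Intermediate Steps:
M = -123 (M = -4 - 119 = -123)
r = 4096 (r = (187 - 123)**2 = 64**2 = 4096)
1/r = 1/4096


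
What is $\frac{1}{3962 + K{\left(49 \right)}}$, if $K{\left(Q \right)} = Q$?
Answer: $\frac{1}{4011} \approx 0.00024931$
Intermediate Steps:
$\frac{1}{3962 + K{\left(49 \right)}} = \frac{1}{3962 + 49} = \frac{1}{4011}$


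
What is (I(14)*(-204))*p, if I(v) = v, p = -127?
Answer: 362712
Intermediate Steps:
(I(14)*(-204))*p = (14*(-204))*(-127) = -2856*(-127) = 362712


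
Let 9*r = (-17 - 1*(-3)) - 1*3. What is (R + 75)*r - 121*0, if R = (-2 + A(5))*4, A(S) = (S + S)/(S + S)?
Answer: -1207/9 ≈ -134.11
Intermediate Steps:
r = -17/9 (r = ((-17 - 1*(-3)) - 1*3)/9 = ((-17 + 3) - 3)/9 = (-14 - 3)/9 = (⅑)*(-17) = -17/9 ≈ -1.8889)
A(S) = 1 (A(S) = (2*S)/((2*S)) = (2*S)*(1/(2*S)) = 1)
R = -4 (R = (-2 + 1)*4 = -1*4 = -4)
(R + 75)*r - 121*0 = (-4 + 75)*(-17/9) - 121*0 = 71*(-17/9) + 0 = -1207/9 + 0 = -1207/9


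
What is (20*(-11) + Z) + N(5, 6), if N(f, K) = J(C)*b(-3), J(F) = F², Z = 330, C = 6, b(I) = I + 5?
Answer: 182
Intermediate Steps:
b(I) = 5 + I
N(f, K) = 72 (N(f, K) = 6²*(5 - 3) = 36*2 = 72)
(20*(-11) + Z) + N(5, 6) = (20*(-11) + 330) + 72 = (-220 + 330) + 72 = 110 + 72 = 182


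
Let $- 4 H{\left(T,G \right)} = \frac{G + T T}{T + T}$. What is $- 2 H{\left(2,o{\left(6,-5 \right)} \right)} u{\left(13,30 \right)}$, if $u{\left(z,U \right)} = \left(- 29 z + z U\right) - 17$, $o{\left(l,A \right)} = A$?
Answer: $\frac{1}{2} \approx 0.5$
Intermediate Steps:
$u{\left(z,U \right)} = -17 - 29 z + U z$ ($u{\left(z,U \right)} = \left(- 29 z + U z\right) - 17 = -17 - 29 z + U z$)
$H{\left(T,G \right)} = - \frac{G + T^{2}}{8 T}$ ($H{\left(T,G \right)} = - \frac{\left(G + T T\right) \frac{1}{T + T}}{4} = - \frac{\left(G + T^{2}\right) \frac{1}{2 T}}{4} = - \frac{\frac{1}{2} \frac{1}{T} \left(G + T^{2}\right)}{4} = - \frac{G + T^{2}}{8 T}$)
$- 2 H{\left(2,o{\left(6,-5 \right)} \right)} u{\left(13,30 \right)} = - 2 \frac{\left(-1\right) \left(-5\right) - 2^{2}}{8 \cdot 2} \left(-17 - 377 + 30 \cdot 13\right) = - 2 \cdot \frac{1}{8} \cdot \frac{1}{2} \left(5 - 4\right) \left(-17 - 377 + 390\right) = - 2 \cdot \frac{1}{8} \cdot \frac{1}{2} \left(5 - 4\right) \left(-4\right) = - 2 \cdot \frac{1}{8} \cdot \frac{1}{2} \cdot 1 \left(-4\right) = \left(-2\right) \frac{1}{16} \left(-4\right) = \left(- \frac{1}{8}\right) \left(-4\right) = \frac{1}{2}$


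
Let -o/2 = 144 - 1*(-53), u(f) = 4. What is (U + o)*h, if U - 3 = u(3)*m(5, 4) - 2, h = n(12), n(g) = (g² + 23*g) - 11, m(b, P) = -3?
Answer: -165645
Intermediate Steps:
n(g) = -11 + g² + 23*g
h = 409 (h = -11 + 12² + 23*12 = -11 + 144 + 276 = 409)
U = -11 (U = 3 + (4*(-3) - 2) = 3 + (-12 - 2) = 3 - 14 = -11)
o = -394 (o = -2*(144 - 1*(-53)) = -2*(144 + 53) = -2*197 = -394)
(U + o)*h = (-11 - 394)*409 = -405*409 = -165645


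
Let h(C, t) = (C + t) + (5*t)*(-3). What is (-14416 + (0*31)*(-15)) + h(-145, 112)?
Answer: -16129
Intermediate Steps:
h(C, t) = C - 14*t (h(C, t) = (C + t) - 15*t = C - 14*t)
(-14416 + (0*31)*(-15)) + h(-145, 112) = (-14416 + (0*31)*(-15)) + (-145 - 14*112) = (-14416 + 0*(-15)) + (-145 - 1568) = (-14416 + 0) - 1713 = -14416 - 1713 = -16129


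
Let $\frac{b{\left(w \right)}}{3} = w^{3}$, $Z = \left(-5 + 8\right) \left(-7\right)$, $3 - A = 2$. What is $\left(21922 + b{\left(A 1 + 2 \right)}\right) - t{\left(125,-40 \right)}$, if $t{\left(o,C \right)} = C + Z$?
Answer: $22064$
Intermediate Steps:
$A = 1$ ($A = 3 - 2 = 1$)
$Z = -21$ ($Z = 3 \left(-7\right) = -21$)
$b{\left(w \right)} = 3 w^{3}$
$t{\left(o,C \right)} = -21 + C$ ($t{\left(o,C \right)} = C - 21 = -21 + C$)
$\left(21922 + b{\left(A 1 + 2 \right)}\right) - t{\left(125,-40 \right)} = \left(21922 + 3 \left(1 \cdot 1 + 2\right)^{3}\right) - \left(-21 - 40\right) = \left(21922 + 3 \left(1 + 2\right)^{3}\right) - -61 = \left(21922 + 3 \cdot 3^{3}\right) + 61 = \left(21922 + 3 \cdot 27\right) + 61 = \left(21922 + 81\right) + 61 = 22003 + 61 = 22064$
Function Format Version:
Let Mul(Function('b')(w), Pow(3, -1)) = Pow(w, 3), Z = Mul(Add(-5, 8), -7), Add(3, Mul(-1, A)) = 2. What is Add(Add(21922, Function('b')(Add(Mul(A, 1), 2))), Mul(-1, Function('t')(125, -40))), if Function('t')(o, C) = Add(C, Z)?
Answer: 22064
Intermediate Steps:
A = 1 (A = Add(3, Mul(-1, 2)) = Add(3, -2) = 1)
Z = -21 (Z = Mul(3, -7) = -21)
Function('b')(w) = Mul(3, Pow(w, 3))
Function('t')(o, C) = Add(-21, C) (Function('t')(o, C) = Add(C, -21) = Add(-21, C))
Add(Add(21922, Function('b')(Add(Mul(A, 1), 2))), Mul(-1, Function('t')(125, -40))) = Add(Add(21922, Mul(3, Pow(Add(Mul(1, 1), 2), 3))), Mul(-1, Add(-21, -40))) = Add(Add(21922, Mul(3, Pow(Add(1, 2), 3))), Mul(-1, -61)) = Add(Add(21922, Mul(3, Pow(3, 3))), 61) = Add(Add(21922, Mul(3, 27)), 61) = Add(Add(21922, 81), 61) = Add(22003, 61) = 22064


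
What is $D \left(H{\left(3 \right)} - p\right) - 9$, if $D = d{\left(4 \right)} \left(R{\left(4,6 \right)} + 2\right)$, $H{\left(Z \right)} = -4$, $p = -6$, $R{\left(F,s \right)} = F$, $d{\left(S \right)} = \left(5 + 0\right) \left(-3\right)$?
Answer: $-189$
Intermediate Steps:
$d{\left(S \right)} = -15$ ($d{\left(S \right)} = 5 \left(-3\right) = -15$)
$D = -90$ ($D = - 15 \left(4 + 2\right) = \left(-15\right) 6 = -90$)
$D \left(H{\left(3 \right)} - p\right) - 9 = - 90 \left(-4 - -6\right) - 9 = - 90 \left(-4 + 6\right) - 9 = \left(-90\right) 2 - 9 = -180 - 9 = -189$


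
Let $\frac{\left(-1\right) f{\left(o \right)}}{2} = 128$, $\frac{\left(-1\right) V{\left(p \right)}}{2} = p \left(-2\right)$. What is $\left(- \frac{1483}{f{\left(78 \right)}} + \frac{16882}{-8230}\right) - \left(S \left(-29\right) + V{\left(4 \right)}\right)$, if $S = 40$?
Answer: $\frac{1209077009}{1053440} \approx 1147.7$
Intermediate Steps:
$V{\left(p \right)} = 4 p$ ($V{\left(p \right)} = - 2 p \left(-2\right) = - 2 \left(- 2 p\right) = 4 p$)
$f{\left(o \right)} = -256$ ($f{\left(o \right)} = \left(-2\right) 128 = -256$)
$\left(- \frac{1483}{f{\left(78 \right)}} + \frac{16882}{-8230}\right) - \left(S \left(-29\right) + V{\left(4 \right)}\right) = \left(- \frac{1483}{-256} + \frac{16882}{-8230}\right) - \left(40 \left(-29\right) + 4 \cdot 4\right) = \left(\left(-1483\right) \left(- \frac{1}{256}\right) + 16882 \left(- \frac{1}{8230}\right)\right) - \left(-1160 + 16\right) = \left(\frac{1483}{256} - \frac{8441}{4115}\right) - -1144 = \frac{3941649}{1053440} + 1144 = \frac{1209077009}{1053440}$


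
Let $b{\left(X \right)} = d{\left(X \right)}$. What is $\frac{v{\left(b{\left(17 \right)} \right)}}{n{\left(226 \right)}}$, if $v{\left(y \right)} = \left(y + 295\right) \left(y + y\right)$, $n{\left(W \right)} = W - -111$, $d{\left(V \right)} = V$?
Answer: $\frac{10608}{337} \approx 31.478$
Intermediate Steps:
$b{\left(X \right)} = X$
$n{\left(W \right)} = 111 + W$ ($n{\left(W \right)} = W + 111 = 111 + W$)
$v{\left(y \right)} = 2 y \left(295 + y\right)$ ($v{\left(y \right)} = \left(295 + y\right) 2 y = 2 y \left(295 + y\right)$)
$\frac{v{\left(b{\left(17 \right)} \right)}}{n{\left(226 \right)}} = \frac{2 \cdot 17 \left(295 + 17\right)}{111 + 226} = \frac{2 \cdot 17 \cdot 312}{337} = 10608 \cdot \frac{1}{337} = \frac{10608}{337}$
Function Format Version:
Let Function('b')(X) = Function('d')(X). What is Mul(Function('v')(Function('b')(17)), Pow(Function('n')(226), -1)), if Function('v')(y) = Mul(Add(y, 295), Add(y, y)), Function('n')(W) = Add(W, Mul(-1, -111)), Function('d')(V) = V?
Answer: Rational(10608, 337) ≈ 31.478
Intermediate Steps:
Function('b')(X) = X
Function('n')(W) = Add(111, W) (Function('n')(W) = Add(W, 111) = Add(111, W))
Function('v')(y) = Mul(2, y, Add(295, y)) (Function('v')(y) = Mul(Add(295, y), Mul(2, y)) = Mul(2, y, Add(295, y)))
Mul(Function('v')(Function('b')(17)), Pow(Function('n')(226), -1)) = Mul(Mul(2, 17, Add(295, 17)), Pow(Add(111, 226), -1)) = Mul(Mul(2, 17, 312), Pow(337, -1)) = Mul(10608, Rational(1, 337)) = Rational(10608, 337)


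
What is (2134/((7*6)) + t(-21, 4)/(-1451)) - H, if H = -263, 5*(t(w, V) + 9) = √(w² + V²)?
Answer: 9562279/30471 - √457/7255 ≈ 313.81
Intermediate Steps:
t(w, V) = -9 + √(V² + w²)/5 (t(w, V) = -9 + √(w² + V²)/5 = -9 + √(V² + w²)/5)
(2134/((7*6)) + t(-21, 4)/(-1451)) - H = (2134/((7*6)) + (-9 + √(4² + (-21)²)/5)/(-1451)) - 1*(-263) = (2134/42 + (-9 + √(16 + 441)/5)*(-1/1451)) + 263 = (2134*(1/42) + (-9 + √457/5)*(-1/1451)) + 263 = (1067/21 + (9/1451 - √457/7255)) + 263 = (1548406/30471 - √457/7255) + 263 = 9562279/30471 - √457/7255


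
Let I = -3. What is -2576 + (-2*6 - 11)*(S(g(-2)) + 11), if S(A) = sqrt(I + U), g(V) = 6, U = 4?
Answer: -2852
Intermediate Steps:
S(A) = 1 (S(A) = sqrt(-3 + 4) = sqrt(1) = 1)
-2576 + (-2*6 - 11)*(S(g(-2)) + 11) = -2576 + (-2*6 - 11)*(1 + 11) = -2576 + (-12 - 11)*12 = -2576 - 23*12 = -2576 - 276 = -2852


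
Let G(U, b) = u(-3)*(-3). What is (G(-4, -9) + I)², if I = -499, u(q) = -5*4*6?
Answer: 19321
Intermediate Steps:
u(q) = -120 (u(q) = -20*6 = -120)
G(U, b) = 360 (G(U, b) = -120*(-3) = 360)
(G(-4, -9) + I)² = (360 - 499)² = (-139)² = 19321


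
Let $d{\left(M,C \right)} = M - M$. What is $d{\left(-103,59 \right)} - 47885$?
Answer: $-47885$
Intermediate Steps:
$d{\left(M,C \right)} = 0$
$d{\left(-103,59 \right)} - 47885 = 0 - 47885 = -47885$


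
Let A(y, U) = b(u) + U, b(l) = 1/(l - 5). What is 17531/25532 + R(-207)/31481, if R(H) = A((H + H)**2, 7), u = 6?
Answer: 552097667/803772892 ≈ 0.68688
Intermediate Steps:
b(l) = 1/(-5 + l)
A(y, U) = 1 + U (A(y, U) = 1/(-5 + 6) + U = 1/1 + U = 1 + U)
R(H) = 8 (R(H) = 1 + 7 = 8)
17531/25532 + R(-207)/31481 = 17531/25532 + 8/31481 = 552097667/803772892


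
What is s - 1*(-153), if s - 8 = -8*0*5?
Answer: 161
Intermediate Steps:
s = 8 (s = 8 - 8*0*5 = 8 + 0*5 = 8 + 0 = 8)
s - 1*(-153) = 8 - 1*(-153) = 8 + 153 = 161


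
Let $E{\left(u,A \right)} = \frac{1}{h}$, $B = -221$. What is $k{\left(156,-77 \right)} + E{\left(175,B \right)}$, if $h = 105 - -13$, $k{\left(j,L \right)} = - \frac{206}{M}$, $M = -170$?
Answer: $\frac{12239}{10030} \approx 1.2202$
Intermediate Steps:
$k{\left(j,L \right)} = \frac{103}{85}$ ($k{\left(j,L \right)} = - \frac{206}{-170} = \left(-206\right) \left(- \frac{1}{170}\right) = \frac{103}{85}$)
$h = 118$ ($h = 105 + 13 = 118$)
$E{\left(u,A \right)} = \frac{1}{118}$
$k{\left(156,-77 \right)} + E{\left(175,B \right)} = \frac{103}{85} + \frac{1}{118} = \frac{12239}{10030}$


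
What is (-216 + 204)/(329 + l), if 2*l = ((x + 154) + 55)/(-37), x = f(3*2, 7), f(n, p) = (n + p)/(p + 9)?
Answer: -14208/386179 ≈ -0.036791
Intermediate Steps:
f(n, p) = (n + p)/(9 + p)
x = 13/16 (x = (3*2 + 7)/(9 + 7) = (6 + 7)/16 = (1/16)*13 = 13/16 ≈ 0.81250)
l = -3357/1184 (l = (((13/16 + 154) + 55)/(-37))/2 = ((2477/16 + 55)*(-1/37))/2 = ((3357/16)*(-1/37))/2 = (1/2)*(-3357/592) = -3357/1184 ≈ -2.8353)
(-216 + 204)/(329 + l) = (-216 + 204)/(329 - 3357/1184) = -12/386179/1184 = -12*1184/386179 = -14208/386179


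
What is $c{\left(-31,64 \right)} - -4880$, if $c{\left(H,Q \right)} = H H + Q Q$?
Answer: $9937$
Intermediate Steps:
$c{\left(H,Q \right)} = H^{2} + Q^{2}$
$c{\left(-31,64 \right)} - -4880 = \left(\left(-31\right)^{2} + 64^{2}\right) - -4880 = \left(961 + 4096\right) + 4880 = 5057 + 4880 = 9937$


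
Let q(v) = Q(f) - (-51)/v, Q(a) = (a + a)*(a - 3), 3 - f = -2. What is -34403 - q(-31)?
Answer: -1067062/31 ≈ -34421.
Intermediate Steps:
f = 5 (f = 3 - 1*(-2) = 3 + 2 = 5)
Q(a) = 2*a*(-3 + a) (Q(a) = (2*a)*(-3 + a) = 2*a*(-3 + a))
q(v) = 20 + 51/v (q(v) = 2*5*(-3 + 5) - (-51)/v = 2*5*2 + 51/v = 20 + 51/v)
-34403 - q(-31) = -34403 - (20 + 51/(-31)) = -34403 - (20 + 51*(-1/31)) = -34403 - (20 - 51/31) = -34403 - 1*569/31 = -34403 - 569/31 = -1067062/31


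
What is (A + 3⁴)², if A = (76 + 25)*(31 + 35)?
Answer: 45522009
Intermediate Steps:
A = 6666 (A = 101*66 = 6666)
(A + 3⁴)² = (6666 + 3⁴)² = (6666 + 81)² = 6747² = 45522009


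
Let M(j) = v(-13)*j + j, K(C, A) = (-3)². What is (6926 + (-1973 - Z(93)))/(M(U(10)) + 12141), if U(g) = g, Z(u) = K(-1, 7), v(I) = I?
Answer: 1648/4007 ≈ 0.41128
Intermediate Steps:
K(C, A) = 9
Z(u) = 9
M(j) = -12*j (M(j) = -13*j + j = -12*j)
(6926 + (-1973 - Z(93)))/(M(U(10)) + 12141) = (6926 + (-1973 - 1*9))/(-12*10 + 12141) = (6926 + (-1973 - 9))/(-120 + 12141) = (6926 - 1982)/12021 = 4944*(1/12021) = 1648/4007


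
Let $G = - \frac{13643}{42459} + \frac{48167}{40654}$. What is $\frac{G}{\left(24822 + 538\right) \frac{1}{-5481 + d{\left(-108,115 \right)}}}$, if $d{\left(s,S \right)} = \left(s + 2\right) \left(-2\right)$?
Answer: $- \frac{7853339810239}{43774610796960} \approx -0.1794$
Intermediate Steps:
$d{\left(s,S \right)} = -4 - 2 s$ ($d{\left(s,S \right)} = \left(2 + s\right) \left(-2\right) = -4 - 2 s$)
$G = \frac{1490480131}{1726128186}$ ($G = \left(-13643\right) \frac{1}{42459} + 48167 \cdot \frac{1}{40654} = - \frac{13643}{42459} + \frac{48167}{40654} = \frac{1490480131}{1726128186} \approx 0.86348$)
$\frac{G}{\left(24822 + 538\right) \frac{1}{-5481 + d{\left(-108,115 \right)}}} = \frac{1490480131}{1726128186 \frac{24822 + 538}{-5481 - -212}} = \frac{1490480131}{1726128186 \frac{25360}{-5481 + \left(-4 + 216\right)}} = \frac{1490480131}{1726128186 \frac{25360}{-5481 + 212}} = \frac{1490480131}{1726128186 \frac{25360}{-5269}} = \frac{1490480131}{1726128186 \cdot 25360 \left(- \frac{1}{5269}\right)} = \frac{1490480131}{1726128186 \left(- \frac{25360}{5269}\right)} = \frac{1490480131}{1726128186} \left(- \frac{5269}{25360}\right) = - \frac{7853339810239}{43774610796960}$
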